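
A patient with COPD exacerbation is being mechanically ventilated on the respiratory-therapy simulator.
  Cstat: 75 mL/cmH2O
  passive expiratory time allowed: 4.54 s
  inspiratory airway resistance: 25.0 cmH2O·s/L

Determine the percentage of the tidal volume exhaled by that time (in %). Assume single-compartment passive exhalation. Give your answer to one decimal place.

τ = R × C = 25.0 × 75 mL/cmH2O = 25.0 × 0.075 L/cmH2O = 1.875 s.
Passive exhalation: V(t)/V₀ = e^(−t/τ) = e^(−4.54/1.875) = 0.0888.
Fraction exhaled = 1 − 0.0888 = 0.9112 → 91.12%.

91.1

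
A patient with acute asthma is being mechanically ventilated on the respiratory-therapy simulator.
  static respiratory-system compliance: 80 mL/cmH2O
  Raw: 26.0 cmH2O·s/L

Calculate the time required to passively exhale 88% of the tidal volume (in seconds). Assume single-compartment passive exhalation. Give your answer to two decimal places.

4.41

τ = R × C = 26.0 × 80 mL/cmH2O = 26.0 × 0.080 L/cmH2O = 2.08 s.
Exhaled fraction f = 1 − e^(−t/τ) → t = −τ·ln(1 − f) = −2.08·ln(0.12) = 4.41 s.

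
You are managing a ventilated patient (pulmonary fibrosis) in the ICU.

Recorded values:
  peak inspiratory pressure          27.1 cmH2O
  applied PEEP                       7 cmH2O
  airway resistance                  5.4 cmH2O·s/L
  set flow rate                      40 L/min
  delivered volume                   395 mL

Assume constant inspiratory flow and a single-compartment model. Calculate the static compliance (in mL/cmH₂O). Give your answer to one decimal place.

Flow: 40 L/min ÷ 60 = 0.6667 L/s.
Equation of motion (constant flow): PIP = Vt/C + R·V̇ + PEEP.
Vt/C = PIP − R·V̇ − PEEP = 27.1 − 5.4×0.6667 − 7 = 27.1 − 3.6 − 7 = 16.5 cmH2O.
C = Vt / 16.5 = 395 / 16.5 = 23.939 mL/cmH2O.

23.9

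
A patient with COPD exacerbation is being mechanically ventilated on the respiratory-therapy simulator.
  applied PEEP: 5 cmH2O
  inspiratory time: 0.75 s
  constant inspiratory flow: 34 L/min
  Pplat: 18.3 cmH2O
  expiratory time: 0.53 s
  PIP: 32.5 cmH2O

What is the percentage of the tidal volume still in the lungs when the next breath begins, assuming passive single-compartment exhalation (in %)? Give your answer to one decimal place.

51.6

Flow: 34 L/min ÷ 60 = 0.5667 L/s.
Vt = flow × Ti = 0.5667 L/s × 0.75 s × 1000 mL/L = 425.03 mL.
R = (PIP − Pplat)/V̇ = (32.5 − 18.3) / 0.5667 = 14.2/0.5667 = 25.057 cmH2O·s/L.
C = Vt/(Pplat − PEEP) = 425.03 / (18.3 − 5) = 425.03/13.3 = 31.957 mL/cmH2O.
τ = R × C = 25.057 × 0.03196 L/cmH2O = 0.8008 s.
Fraction remaining at end-expiration = e^(−Te/τ) = e^(−0.53/0.8008) = 0.5159 → 51.59%.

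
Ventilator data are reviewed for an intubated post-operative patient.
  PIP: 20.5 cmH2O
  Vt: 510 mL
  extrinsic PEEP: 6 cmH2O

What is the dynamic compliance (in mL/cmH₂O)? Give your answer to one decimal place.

Dynamic compliance = Vt / (PIP − PEEP) = 510 / (20.5 − 6) = 510 / 14.5 = 35.172 mL/cmH2O.

35.2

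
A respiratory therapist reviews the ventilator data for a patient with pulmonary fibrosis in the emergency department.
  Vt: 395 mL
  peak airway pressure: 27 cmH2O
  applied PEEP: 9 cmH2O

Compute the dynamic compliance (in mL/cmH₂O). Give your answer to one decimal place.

21.9

Dynamic compliance = Vt / (PIP − PEEP) = 395 / (27 − 9) = 395 / 18.0 = 21.944 mL/cmH2O.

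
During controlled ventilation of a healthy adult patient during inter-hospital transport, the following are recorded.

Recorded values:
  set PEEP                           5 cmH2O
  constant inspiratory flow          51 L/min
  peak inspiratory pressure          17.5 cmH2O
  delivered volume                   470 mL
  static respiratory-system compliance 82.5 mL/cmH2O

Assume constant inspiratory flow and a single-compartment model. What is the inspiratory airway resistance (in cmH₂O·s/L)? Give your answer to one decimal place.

Flow: 51 L/min ÷ 60 = 0.85 L/s.
Equation of motion (constant flow): PIP = Vt/C + R·V̇ + PEEP.
R·V̇ = PIP − Vt/C − PEEP = 17.5 − 470/82.5 − 5 = 17.5 − 5.697 − 5 = 6.803 cmH2O.
R = 6.803 / 0.85 = 8.004 cmH2O·s/L.

8.0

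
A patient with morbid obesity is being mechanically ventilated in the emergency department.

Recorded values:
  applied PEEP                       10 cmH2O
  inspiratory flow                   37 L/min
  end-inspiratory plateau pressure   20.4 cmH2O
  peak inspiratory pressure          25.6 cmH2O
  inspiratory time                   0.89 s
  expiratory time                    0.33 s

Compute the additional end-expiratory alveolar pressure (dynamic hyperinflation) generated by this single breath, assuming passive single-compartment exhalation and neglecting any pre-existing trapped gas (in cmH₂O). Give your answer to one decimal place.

Flow: 37 L/min ÷ 60 = 0.6167 L/s.
Vt = flow × Ti = 0.6167 L/s × 0.89 s × 1000 mL/L = 548.86 mL.
R = (PIP − Pplat)/V̇ = (25.6 − 20.4) / 0.6167 = 5.2/0.6167 = 8.432 cmH2O·s/L.
C = Vt/(Pplat − PEEP) = 548.86 / (20.4 − 10) = 548.86/10.4 = 52.775 mL/cmH2O.
τ = R × C = 8.432 × 0.05278 L/cmH2O = 0.445 s.
Fraction remaining = e^(−Te/τ) = e^(−0.33/0.445) = 0.4764; trapped volume = 548.86 × 0.4764 = 261.48 mL.
Additional alveolar pressure from trapping ≈ V_trapped / C = 261.48 / 52.775 = 4.955 cmH2O.

5.0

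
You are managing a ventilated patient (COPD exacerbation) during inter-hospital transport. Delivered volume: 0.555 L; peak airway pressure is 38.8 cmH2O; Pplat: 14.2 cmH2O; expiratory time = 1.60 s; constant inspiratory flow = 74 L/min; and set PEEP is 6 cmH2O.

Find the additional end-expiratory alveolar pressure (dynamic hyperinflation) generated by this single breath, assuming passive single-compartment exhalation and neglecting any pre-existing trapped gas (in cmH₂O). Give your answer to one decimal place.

2.5

Flow: 74 L/min ÷ 60 = 1.2333 L/s.
R = (PIP − Pplat)/V̇ = (38.8 − 14.2) / 1.2333 = 24.6/1.2333 = 19.946 cmH2O·s/L.
C = Vt/(Pplat − PEEP) = 555.0 / (14.2 − 6) = 555.0/8.2 = 67.683 mL/cmH2O.
τ = R × C = 19.946 × 0.06768 L/cmH2O = 1.35 s.
Fraction remaining = e^(−Te/τ) = e^(−1.60/1.35) = 0.3057; trapped volume = 555.0 × 0.3057 = 169.66 mL.
Additional alveolar pressure from trapping ≈ V_trapped / C = 169.66 / 67.683 = 2.507 cmH2O.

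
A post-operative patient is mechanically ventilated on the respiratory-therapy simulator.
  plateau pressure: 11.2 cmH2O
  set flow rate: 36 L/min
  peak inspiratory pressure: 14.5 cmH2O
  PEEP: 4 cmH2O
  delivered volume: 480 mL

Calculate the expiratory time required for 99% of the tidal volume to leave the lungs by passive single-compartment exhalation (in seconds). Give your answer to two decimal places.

1.69

Flow: 36 L/min ÷ 60 = 0.6 L/s.
R = (PIP − Pplat)/V̇ = (14.5 − 11.2) / 0.6 = 3.3/0.6 = 5.5 cmH2O·s/L.
C = Vt/(Pplat − PEEP) = 480.0 / (11.2 − 4) = 480.0/7.2 = 66.667 mL/cmH2O.
τ = R × C = 5.5 × 0.06667 L/cmH2O = 0.3667 s.
t = −τ·ln(1 − 0.99) = −0.3667·ln(0.01) = 1.689 s.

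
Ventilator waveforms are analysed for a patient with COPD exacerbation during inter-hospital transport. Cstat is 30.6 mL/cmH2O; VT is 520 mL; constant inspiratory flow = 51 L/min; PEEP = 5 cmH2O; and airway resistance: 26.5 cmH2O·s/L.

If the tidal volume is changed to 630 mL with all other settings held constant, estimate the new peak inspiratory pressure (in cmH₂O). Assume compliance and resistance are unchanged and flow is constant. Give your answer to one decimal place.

48.1

Flow: 51 L/min ÷ 60 = 0.85 L/s.
PIP = Vt/C + R·V̇ + PEEP (constant-flow equation of motion).
Only the elastic term changes: ΔPIP = ΔVt / C = (630 − 520) / 30.6 = 3.595 cmH2O.
Original PIP = 520/30.6 + 26.5×0.85 + 5 = 44.518 cmH2O; new PIP = 44.518 + (3.595) = 48.113 cmH2O.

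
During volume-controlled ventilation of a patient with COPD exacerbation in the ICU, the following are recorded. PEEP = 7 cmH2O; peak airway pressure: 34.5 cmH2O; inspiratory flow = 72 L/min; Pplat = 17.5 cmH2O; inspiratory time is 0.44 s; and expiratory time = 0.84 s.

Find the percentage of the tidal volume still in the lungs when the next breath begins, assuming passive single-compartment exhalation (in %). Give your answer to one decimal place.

30.8

Flow: 72 L/min ÷ 60 = 1.2 L/s.
Vt = flow × Ti = 1.2 L/s × 0.44 s × 1000 mL/L = 528.0 mL.
R = (PIP − Pplat)/V̇ = (34.5 − 17.5) / 1.2 = 17.0/1.2 = 14.167 cmH2O·s/L.
C = Vt/(Pplat − PEEP) = 528.0 / (17.5 − 7) = 528.0/10.5 = 50.286 mL/cmH2O.
τ = R × C = 14.167 × 0.05029 L/cmH2O = 0.7125 s.
Fraction remaining at end-expiration = e^(−Te/τ) = e^(−0.84/0.7125) = 0.3076 → 30.76%.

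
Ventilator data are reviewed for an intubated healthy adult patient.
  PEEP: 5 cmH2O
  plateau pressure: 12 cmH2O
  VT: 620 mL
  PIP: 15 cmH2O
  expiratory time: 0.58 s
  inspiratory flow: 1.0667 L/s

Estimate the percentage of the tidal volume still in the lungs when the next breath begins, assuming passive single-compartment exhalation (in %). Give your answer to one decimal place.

9.7

R = (PIP − Pplat)/V̇ = (15 − 12) / 1.0667 = 3.0/1.0667 = 2.812 cmH2O·s/L.
C = Vt/(Pplat − PEEP) = 620.0 / (12 − 5) = 620.0/7.0 = 88.571 mL/cmH2O.
τ = R × C = 2.812 × 0.08857 L/cmH2O = 0.2491 s.
Fraction remaining at end-expiration = e^(−Te/τ) = e^(−0.58/0.2491) = 0.09745 → 9.745%.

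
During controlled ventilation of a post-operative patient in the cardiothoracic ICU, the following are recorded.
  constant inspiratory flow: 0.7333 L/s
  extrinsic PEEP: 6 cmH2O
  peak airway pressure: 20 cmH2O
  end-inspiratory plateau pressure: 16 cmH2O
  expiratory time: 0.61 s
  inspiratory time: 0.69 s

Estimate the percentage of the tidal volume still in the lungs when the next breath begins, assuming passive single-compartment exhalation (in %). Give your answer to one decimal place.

11.0

Vt = flow × Ti = 0.7333 L/s × 0.69 s × 1000 mL/L = 505.98 mL.
R = (PIP − Pplat)/V̇ = (20 − 16) / 0.7333 = 4.0/0.7333 = 5.455 cmH2O·s/L.
C = Vt/(Pplat − PEEP) = 505.98 / (16 − 6) = 505.98/10.0 = 50.598 mL/cmH2O.
τ = R × C = 5.455 × 0.0506 L/cmH2O = 0.276 s.
Fraction remaining at end-expiration = e^(−Te/τ) = e^(−0.61/0.276) = 0.1097 → 10.97%.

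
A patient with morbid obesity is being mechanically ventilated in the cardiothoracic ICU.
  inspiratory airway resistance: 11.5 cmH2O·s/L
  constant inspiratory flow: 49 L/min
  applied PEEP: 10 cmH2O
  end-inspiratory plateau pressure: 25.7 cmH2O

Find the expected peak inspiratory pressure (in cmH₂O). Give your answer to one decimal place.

Flow: 49 L/min ÷ 60 = 0.8167 L/s.
PIP = Pplat + Raw × flow = 25.7 + 11.5 × 0.8167 = 25.7 + 9.392 = 35.092 cmH2O.

35.1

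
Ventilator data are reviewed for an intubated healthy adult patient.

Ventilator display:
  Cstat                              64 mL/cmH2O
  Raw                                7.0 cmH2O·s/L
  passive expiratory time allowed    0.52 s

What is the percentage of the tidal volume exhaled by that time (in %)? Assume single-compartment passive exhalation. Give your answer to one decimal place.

τ = R × C = 7.0 × 64 mL/cmH2O = 7.0 × 0.064 L/cmH2O = 0.448 s.
Passive exhalation: V(t)/V₀ = e^(−t/τ) = e^(−0.52/0.448) = 0.3133.
Fraction exhaled = 1 − 0.3133 = 0.6867 → 68.67%.

68.7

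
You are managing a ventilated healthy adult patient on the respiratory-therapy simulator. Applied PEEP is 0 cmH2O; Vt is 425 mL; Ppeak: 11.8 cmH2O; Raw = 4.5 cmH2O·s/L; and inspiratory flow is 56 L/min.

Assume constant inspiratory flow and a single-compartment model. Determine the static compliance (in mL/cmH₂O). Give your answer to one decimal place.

Flow: 56 L/min ÷ 60 = 0.9333 L/s.
Equation of motion (constant flow): PIP = Vt/C + R·V̇ + PEEP.
Vt/C = PIP − R·V̇ − PEEP = 11.8 − 4.5×0.9333 − 0 = 11.8 − 4.2 − 0 = 7.6 cmH2O.
C = Vt / 7.6 = 425 / 7.6 = 55.921 mL/cmH2O.

55.9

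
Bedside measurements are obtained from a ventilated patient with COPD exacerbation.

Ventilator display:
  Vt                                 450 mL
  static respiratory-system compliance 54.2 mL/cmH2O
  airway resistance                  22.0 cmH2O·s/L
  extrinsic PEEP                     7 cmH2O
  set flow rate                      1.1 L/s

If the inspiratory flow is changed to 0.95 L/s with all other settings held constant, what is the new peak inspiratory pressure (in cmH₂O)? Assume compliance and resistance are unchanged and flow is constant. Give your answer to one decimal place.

36.2

PIP = Vt/C + R·V̇ + PEEP (constant-flow equation of motion).
Only the resistive term changes: ΔPIP = R × ΔV̇ = 22.0 × (0.95 − 1.1) = 22.0 × -0.15 = -3.3 cmH2O.
Original PIP = 450/54.2 + 22.0×1.1 + 7 = 39.503 cmH2O; new PIP = 39.503 + (-3.3) = 36.203 cmH2O.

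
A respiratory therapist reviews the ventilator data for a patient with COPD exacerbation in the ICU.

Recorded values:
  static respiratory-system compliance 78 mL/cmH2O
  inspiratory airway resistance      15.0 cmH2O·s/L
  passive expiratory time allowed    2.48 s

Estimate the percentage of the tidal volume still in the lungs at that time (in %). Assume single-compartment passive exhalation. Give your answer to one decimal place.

τ = R × C = 15.0 × 78 mL/cmH2O = 15.0 × 0.078 L/cmH2O = 1.17 s.
Passive exhalation: V(t)/V₀ = e^(−t/τ) = e^(−2.48/1.17) = 0.1201.
Fraction remaining = 0.1201 → 12.01%.

12.0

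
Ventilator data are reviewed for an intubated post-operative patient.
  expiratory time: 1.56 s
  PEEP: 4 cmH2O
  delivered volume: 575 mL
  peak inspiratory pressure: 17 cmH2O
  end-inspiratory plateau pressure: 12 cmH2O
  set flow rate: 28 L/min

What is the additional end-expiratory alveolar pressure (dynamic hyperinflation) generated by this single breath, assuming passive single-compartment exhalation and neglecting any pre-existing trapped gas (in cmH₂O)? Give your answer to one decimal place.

Flow: 28 L/min ÷ 60 = 0.4667 L/s.
R = (PIP − Pplat)/V̇ = (17 − 12) / 0.4667 = 5.0/0.4667 = 10.714 cmH2O·s/L.
C = Vt/(Pplat − PEEP) = 575.0 / (12 − 4) = 575.0/8.0 = 71.875 mL/cmH2O.
τ = R × C = 10.714 × 0.07188 L/cmH2O = 0.7701 s.
Fraction remaining = e^(−Te/τ) = e^(−1.56/0.7701) = 0.1319; trapped volume = 575.0 × 0.1319 = 75.843 mL.
Additional alveolar pressure from trapping ≈ V_trapped / C = 75.843 / 71.875 = 1.055 cmH2O.

1.1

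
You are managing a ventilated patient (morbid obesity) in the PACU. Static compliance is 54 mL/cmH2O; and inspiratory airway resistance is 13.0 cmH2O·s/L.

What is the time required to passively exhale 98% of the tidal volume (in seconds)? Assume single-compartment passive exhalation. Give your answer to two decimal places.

τ = R × C = 13.0 × 54 mL/cmH2O = 13.0 × 0.054 L/cmH2O = 0.702 s.
Exhaled fraction f = 1 − e^(−t/τ) → t = −τ·ln(1 − f) = −0.702·ln(0.02) = 2.746 s.

2.75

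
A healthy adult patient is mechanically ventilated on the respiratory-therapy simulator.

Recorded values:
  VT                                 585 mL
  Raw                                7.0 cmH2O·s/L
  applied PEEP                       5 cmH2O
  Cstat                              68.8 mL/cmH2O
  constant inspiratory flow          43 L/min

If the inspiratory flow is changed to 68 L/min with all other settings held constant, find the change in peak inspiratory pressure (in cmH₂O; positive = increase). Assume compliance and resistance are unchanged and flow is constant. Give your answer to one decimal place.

Flow: 43 L/min ÷ 60 = 0.7167 L/s.
New flow: 68 L/min ÷ 60 = 1.1333 L/s.
PIP = Vt/C + R·V̇ + PEEP (constant-flow equation of motion).
Only the resistive term changes: ΔPIP = R × ΔV̇ = 7.0 × (1.1333 − 0.7167) = 7.0 × 0.4166 = 2.916 cmH2O.

2.9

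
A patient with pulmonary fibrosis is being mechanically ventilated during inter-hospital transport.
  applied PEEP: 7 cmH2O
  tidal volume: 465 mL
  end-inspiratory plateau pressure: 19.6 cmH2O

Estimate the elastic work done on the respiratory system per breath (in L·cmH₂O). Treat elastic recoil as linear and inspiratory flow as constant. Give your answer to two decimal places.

Elastic work ≈ ½ × (Pplat − PEEP) × Vt = 0.5 × (19.6 − 7) × 0.465 L = 0.5 × 12.6 × 0.465 = 2.93 L·cmH2O.

2.93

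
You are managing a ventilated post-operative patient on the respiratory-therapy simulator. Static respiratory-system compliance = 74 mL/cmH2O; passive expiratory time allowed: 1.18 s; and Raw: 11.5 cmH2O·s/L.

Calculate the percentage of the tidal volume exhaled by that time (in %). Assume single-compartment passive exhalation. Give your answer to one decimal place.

τ = R × C = 11.5 × 74 mL/cmH2O = 11.5 × 0.074 L/cmH2O = 0.851 s.
Passive exhalation: V(t)/V₀ = e^(−t/τ) = e^(−1.18/0.851) = 0.2499.
Fraction exhaled = 1 − 0.2499 = 0.7501 → 75.01%.

75.0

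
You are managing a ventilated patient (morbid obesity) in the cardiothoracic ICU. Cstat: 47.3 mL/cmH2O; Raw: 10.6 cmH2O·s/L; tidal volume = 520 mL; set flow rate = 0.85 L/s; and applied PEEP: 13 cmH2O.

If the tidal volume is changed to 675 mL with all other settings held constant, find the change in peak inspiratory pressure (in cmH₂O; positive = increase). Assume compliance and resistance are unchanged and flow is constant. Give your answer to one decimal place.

PIP = Vt/C + R·V̇ + PEEP (constant-flow equation of motion).
Only the elastic term changes: ΔPIP = ΔVt / C = (675 − 520) / 47.3 = 3.277 cmH2O.

3.3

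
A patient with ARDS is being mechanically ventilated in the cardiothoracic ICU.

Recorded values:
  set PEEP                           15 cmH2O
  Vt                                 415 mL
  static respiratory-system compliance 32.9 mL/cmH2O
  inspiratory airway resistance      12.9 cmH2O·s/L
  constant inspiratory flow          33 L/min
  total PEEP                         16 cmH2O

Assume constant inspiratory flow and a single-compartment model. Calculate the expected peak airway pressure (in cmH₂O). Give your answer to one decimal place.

35.7

Flow: 33 L/min ÷ 60 = 0.55 L/s.
Total PEEP = 16 cmH2O (set 15 + intrinsic 1); this is the baseline alveolar pressure.
Equation of motion (constant flow): PIP = Vt/C + R·V̇ + PEEP.
PIP = 415/32.9 + 12.9×0.55 + 16 = 12.614 + 7.095 + 16 = 35.709 cmH2O.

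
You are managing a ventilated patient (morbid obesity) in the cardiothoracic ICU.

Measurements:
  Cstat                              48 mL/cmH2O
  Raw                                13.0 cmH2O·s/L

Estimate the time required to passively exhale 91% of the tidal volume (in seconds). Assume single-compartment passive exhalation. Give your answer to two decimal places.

τ = R × C = 13.0 × 48 mL/cmH2O = 13.0 × 0.048 L/cmH2O = 0.624 s.
Exhaled fraction f = 1 − e^(−t/τ) → t = −τ·ln(1 − f) = −0.624·ln(0.09) = 1.503 s.

1.50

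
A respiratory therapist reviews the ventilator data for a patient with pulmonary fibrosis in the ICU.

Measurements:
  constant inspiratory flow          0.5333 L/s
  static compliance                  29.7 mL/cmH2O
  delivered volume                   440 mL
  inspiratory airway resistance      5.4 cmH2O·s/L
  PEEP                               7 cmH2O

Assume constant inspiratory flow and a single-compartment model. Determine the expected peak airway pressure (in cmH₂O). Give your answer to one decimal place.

24.7

Equation of motion (constant flow): PIP = Vt/C + R·V̇ + PEEP.
PIP = 440/29.7 + 5.4×0.5333 + 7 = 14.815 + 2.88 + 7 = 24.695 cmH2O.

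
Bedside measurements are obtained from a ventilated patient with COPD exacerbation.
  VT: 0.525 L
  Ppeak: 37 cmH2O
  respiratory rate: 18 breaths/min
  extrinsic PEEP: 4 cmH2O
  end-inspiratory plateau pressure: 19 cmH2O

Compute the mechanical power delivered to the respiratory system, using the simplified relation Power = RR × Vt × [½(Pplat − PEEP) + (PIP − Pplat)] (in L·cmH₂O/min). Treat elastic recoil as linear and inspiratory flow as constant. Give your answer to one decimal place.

Per-breath work = Vt × [½(Pplat−PEEP) + (PIP−Pplat)] = 0.525 × [0.5×15.0 + 18.0] = 0.525 × 25.5 = 13.388 L·cmH2O.
Power = 18 × 13.388 = 240.98 L·cmH2O/min.

241.0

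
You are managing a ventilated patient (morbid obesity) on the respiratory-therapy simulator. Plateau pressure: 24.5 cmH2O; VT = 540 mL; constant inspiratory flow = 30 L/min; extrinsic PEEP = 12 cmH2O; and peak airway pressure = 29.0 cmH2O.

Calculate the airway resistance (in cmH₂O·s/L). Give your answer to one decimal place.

9.0

Flow: 30 L/min ÷ 60 = 0.5 L/s.
Raw = (PIP − Pplat) / flow = (29.0 − 24.5) / 0.5 = 4.5 / 0.5 = 9.0 cmH2O·s/L.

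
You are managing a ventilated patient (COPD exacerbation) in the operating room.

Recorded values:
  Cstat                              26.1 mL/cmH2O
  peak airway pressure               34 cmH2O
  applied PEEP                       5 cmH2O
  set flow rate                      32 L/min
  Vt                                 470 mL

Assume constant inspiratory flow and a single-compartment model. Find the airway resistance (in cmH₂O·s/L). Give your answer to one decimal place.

Flow: 32 L/min ÷ 60 = 0.5333 L/s.
Equation of motion (constant flow): PIP = Vt/C + R·V̇ + PEEP.
R·V̇ = PIP − Vt/C − PEEP = 34 − 470/26.1 − 5 = 34 − 18.008 − 5 = 10.992 cmH2O.
R = 10.992 / 0.5333 = 20.611 cmH2O·s/L.

20.6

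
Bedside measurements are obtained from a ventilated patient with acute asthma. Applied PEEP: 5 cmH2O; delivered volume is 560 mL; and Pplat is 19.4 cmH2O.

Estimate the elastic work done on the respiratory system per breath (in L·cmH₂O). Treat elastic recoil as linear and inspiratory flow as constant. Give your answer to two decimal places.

Elastic work ≈ ½ × (Pplat − PEEP) × Vt = 0.5 × (19.4 − 5) × 0.560 L = 0.5 × 14.4 × 0.560 = 4.032 L·cmH2O.

4.03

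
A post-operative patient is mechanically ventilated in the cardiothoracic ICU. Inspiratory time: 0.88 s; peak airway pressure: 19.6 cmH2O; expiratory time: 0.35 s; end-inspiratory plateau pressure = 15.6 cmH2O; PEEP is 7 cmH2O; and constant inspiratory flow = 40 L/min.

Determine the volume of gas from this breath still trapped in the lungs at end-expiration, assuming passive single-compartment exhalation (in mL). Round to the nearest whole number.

Flow: 40 L/min ÷ 60 = 0.6667 L/s.
Vt = flow × Ti = 0.6667 L/s × 0.88 s × 1000 mL/L = 586.7 mL.
R = (PIP − Pplat)/V̇ = (19.6 − 15.6) / 0.6667 = 4.0/0.6667 = 6.0 cmH2O·s/L.
C = Vt/(Pplat − PEEP) = 586.7 / (15.6 − 7) = 586.7/8.6 = 68.221 mL/cmH2O.
τ = R × C = 6.0 × 0.06822 L/cmH2O = 0.4093 s.
Fraction remaining = e^(−Te/τ) = e^(−0.35/0.4093) = 0.4252.
Trapped volume = 586.7 × 0.4252 = 249.46 mL.

249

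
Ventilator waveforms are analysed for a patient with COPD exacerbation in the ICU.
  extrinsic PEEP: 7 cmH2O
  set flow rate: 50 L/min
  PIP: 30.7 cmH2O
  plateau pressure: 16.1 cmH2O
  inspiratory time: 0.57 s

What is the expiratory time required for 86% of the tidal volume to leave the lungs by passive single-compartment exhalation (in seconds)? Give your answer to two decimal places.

Flow: 50 L/min ÷ 60 = 0.8333 L/s.
Vt = flow × Ti = 0.8333 L/s × 0.57 s × 1000 mL/L = 474.98 mL.
R = (PIP − Pplat)/V̇ = (30.7 − 16.1) / 0.8333 = 14.6/0.8333 = 17.521 cmH2O·s/L.
C = Vt/(Pplat − PEEP) = 474.98 / (16.1 − 7) = 474.98/9.1 = 52.196 mL/cmH2O.
τ = R × C = 17.521 × 0.0522 L/cmH2O = 0.9146 s.
t = −τ·ln(1 − 0.86) = −0.9146·ln(0.14) = 1.798 s.

1.80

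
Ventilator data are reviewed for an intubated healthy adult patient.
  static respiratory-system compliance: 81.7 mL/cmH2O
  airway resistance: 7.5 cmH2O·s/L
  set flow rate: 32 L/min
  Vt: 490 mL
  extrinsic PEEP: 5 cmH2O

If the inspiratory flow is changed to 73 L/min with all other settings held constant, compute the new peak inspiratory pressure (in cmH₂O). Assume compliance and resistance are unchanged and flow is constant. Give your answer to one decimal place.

Flow: 32 L/min ÷ 60 = 0.5333 L/s.
New flow: 73 L/min ÷ 60 = 1.2167 L/s.
PIP = Vt/C + R·V̇ + PEEP (constant-flow equation of motion).
Only the resistive term changes: ΔPIP = R × ΔV̇ = 7.5 × (1.2167 − 0.5333) = 7.5 × 0.6834 = 5.126 cmH2O.
Original PIP = 490/81.7 + 7.5×0.5333 + 5 = 14.997 cmH2O; new PIP = 14.997 + (5.126) = 20.123 cmH2O.

20.1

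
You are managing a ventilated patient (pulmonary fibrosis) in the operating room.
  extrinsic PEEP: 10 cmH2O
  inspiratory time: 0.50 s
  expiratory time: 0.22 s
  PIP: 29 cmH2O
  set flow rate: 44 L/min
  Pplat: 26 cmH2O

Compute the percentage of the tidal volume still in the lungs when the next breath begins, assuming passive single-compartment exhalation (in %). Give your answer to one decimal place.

9.6

Flow: 44 L/min ÷ 60 = 0.7333 L/s.
Vt = flow × Ti = 0.7333 L/s × 0.50 s × 1000 mL/L = 366.65 mL.
R = (PIP − Pplat)/V̇ = (29 − 26) / 0.7333 = 3.0/0.7333 = 4.091 cmH2O·s/L.
C = Vt/(Pplat − PEEP) = 366.65 / (26 − 10) = 366.65/16.0 = 22.916 mL/cmH2O.
τ = R × C = 4.091 × 0.02292 L/cmH2O = 0.09377 s.
Fraction remaining at end-expiration = e^(−Te/τ) = e^(−0.22/0.09377) = 0.09574 → 9.574%.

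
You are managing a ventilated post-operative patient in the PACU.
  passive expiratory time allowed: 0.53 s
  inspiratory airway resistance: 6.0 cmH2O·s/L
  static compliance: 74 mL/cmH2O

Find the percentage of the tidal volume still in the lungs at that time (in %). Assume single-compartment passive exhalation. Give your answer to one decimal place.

30.3

τ = R × C = 6.0 × 74 mL/cmH2O = 6.0 × 0.074 L/cmH2O = 0.444 s.
Passive exhalation: V(t)/V₀ = e^(−t/τ) = e^(−0.53/0.444) = 0.3031.
Fraction remaining = 0.3031 → 30.31%.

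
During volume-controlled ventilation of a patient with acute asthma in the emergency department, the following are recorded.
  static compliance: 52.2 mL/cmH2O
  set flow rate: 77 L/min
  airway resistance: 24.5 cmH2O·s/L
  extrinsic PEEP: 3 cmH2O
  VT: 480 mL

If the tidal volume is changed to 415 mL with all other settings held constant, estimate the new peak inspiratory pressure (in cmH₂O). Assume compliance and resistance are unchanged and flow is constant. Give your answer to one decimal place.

Flow: 77 L/min ÷ 60 = 1.2833 L/s.
PIP = Vt/C + R·V̇ + PEEP (constant-flow equation of motion).
Only the elastic term changes: ΔPIP = ΔVt / C = (415 − 480) / 52.2 = -1.245 cmH2O.
Original PIP = 480/52.2 + 24.5×1.2833 + 3 = 43.636 cmH2O; new PIP = 43.636 + (-1.245) = 42.391 cmH2O.

42.4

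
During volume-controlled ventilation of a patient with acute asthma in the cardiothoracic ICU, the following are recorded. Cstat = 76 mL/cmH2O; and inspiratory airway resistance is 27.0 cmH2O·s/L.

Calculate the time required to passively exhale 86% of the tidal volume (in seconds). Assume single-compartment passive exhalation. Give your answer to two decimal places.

τ = R × C = 27.0 × 76 mL/cmH2O = 27.0 × 0.076 L/cmH2O = 2.052 s.
Exhaled fraction f = 1 − e^(−t/τ) → t = −τ·ln(1 − f) = −2.052·ln(0.14) = 4.034 s.

4.03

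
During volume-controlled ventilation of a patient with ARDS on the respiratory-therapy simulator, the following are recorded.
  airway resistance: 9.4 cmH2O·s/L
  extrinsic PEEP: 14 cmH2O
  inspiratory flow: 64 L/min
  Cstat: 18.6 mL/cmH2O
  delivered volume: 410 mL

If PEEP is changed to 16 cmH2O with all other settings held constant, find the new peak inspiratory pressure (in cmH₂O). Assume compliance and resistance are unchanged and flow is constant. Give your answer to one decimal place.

Flow: 64 L/min ÷ 60 = 1.0667 L/s.
PIP = Vt/C + R·V̇ + PEEP (constant-flow equation of motion).
Only the baseline term changes: ΔPIP = ΔPEEP = 16 − 14 = 2.0 cmH2O.
Original PIP = 410/18.6 + 9.4×1.0667 + 14 = 46.07 cmH2O; new PIP = 46.07 + (2.0) = 48.07 cmH2O.

48.1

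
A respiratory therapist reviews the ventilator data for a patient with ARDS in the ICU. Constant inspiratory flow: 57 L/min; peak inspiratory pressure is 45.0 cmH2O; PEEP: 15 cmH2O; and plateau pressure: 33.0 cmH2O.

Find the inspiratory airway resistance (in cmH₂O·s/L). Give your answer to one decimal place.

Flow: 57 L/min ÷ 60 = 0.95 L/s.
Raw = (PIP − Pplat) / flow = (45.0 − 33.0) / 0.95 = 12.0 / 0.95 = 12.632 cmH2O·s/L.

12.6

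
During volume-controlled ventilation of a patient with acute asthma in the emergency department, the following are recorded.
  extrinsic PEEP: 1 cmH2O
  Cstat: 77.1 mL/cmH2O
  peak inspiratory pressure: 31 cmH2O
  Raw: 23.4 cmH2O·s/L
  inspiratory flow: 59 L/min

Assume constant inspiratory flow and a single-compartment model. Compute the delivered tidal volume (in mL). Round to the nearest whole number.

Flow: 59 L/min ÷ 60 = 0.9833 L/s.
Equation of motion (constant flow): PIP = Vt/C + R·V̇ + PEEP.
Vt/C = PIP − R·V̇ − PEEP = 31 − 23.009 − 1 = 6.991 cmH2O.
Vt = C × 6.991 = 77.1 × 6.991 = 539.01 mL.

539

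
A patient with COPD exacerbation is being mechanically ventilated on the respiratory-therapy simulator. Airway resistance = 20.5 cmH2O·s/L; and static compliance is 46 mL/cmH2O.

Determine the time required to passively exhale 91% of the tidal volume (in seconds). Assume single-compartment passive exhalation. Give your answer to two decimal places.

τ = R × C = 20.5 × 46 mL/cmH2O = 20.5 × 0.046 L/cmH2O = 0.943 s.
Exhaled fraction f = 1 − e^(−t/τ) → t = −τ·ln(1 − f) = −0.943·ln(0.09) = 2.271 s.

2.27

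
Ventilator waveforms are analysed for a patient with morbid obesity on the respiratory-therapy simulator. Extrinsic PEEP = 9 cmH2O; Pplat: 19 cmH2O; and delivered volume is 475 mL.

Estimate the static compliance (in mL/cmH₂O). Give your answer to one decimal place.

47.5

Cstat = Vt / (Pplat − PEEP) = 475 / (19 − 9) = 475 / 10.0 = 47.5 mL/cmH2O.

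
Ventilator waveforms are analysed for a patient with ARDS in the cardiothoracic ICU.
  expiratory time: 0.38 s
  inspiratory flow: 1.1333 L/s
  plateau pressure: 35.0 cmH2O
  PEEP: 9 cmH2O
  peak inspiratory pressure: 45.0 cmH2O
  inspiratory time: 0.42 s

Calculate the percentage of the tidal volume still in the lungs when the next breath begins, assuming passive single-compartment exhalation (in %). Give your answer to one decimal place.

9.5

Vt = flow × Ti = 1.1333 L/s × 0.42 s × 1000 mL/L = 475.99 mL.
R = (PIP − Pplat)/V̇ = (45.0 − 35.0) / 1.1333 = 10.0/1.1333 = 8.824 cmH2O·s/L.
C = Vt/(Pplat − PEEP) = 475.99 / (35.0 − 9) = 475.99/26.0 = 18.307 mL/cmH2O.
τ = R × C = 8.824 × 0.01831 L/cmH2O = 0.1616 s.
Fraction remaining at end-expiration = e^(−Te/τ) = e^(−0.38/0.1616) = 0.09523 → 9.523%.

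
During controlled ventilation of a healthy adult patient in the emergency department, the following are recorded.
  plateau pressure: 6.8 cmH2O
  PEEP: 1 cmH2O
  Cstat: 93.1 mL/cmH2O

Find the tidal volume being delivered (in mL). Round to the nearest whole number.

540

Vt = Cstat × (Pplat − PEEP) = 93.1 × (6.8 − 1) = 93.1 × 5.8 = 539.98 mL.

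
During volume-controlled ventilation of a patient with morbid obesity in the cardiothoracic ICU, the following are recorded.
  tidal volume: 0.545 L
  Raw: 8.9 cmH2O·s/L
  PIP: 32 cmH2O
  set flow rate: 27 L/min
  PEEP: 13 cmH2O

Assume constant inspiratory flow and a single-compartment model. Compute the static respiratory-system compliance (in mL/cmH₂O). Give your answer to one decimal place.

Flow: 27 L/min ÷ 60 = 0.45 L/s.
Equation of motion (constant flow): PIP = Vt/C + R·V̇ + PEEP.
Vt/C = PIP − R·V̇ − PEEP = 32 − 8.9×0.45 − 13 = 32 − 4.005 − 13 = 14.995 cmH2O.
C = Vt / 14.995 = 545 / 14.995 = 36.345 mL/cmH2O.

36.3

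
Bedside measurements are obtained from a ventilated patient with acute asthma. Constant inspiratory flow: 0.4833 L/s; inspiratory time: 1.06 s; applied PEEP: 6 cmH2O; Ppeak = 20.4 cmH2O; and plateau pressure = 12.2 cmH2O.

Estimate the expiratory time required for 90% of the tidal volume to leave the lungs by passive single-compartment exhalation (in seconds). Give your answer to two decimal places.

3.23

Vt = flow × Ti = 0.4833 L/s × 1.06 s × 1000 mL/L = 512.3 mL.
R = (PIP − Pplat)/V̇ = (20.4 − 12.2) / 0.4833 = 8.2/0.4833 = 16.967 cmH2O·s/L.
C = Vt/(Pplat − PEEP) = 512.3 / (12.2 − 6) = 512.3/6.2 = 82.629 mL/cmH2O.
τ = R × C = 16.967 × 0.08263 L/cmH2O = 1.402 s.
t = −τ·ln(1 − 0.90) = −1.402·ln(0.1) = 3.228 s.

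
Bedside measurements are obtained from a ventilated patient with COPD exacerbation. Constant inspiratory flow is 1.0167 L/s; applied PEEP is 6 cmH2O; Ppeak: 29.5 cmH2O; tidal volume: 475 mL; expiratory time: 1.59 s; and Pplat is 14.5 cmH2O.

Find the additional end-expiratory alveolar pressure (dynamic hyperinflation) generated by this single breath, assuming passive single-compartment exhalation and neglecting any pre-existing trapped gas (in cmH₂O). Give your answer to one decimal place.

R = (PIP − Pplat)/V̇ = (29.5 − 14.5) / 1.0167 = 15.0/1.0167 = 14.754 cmH2O·s/L.
C = Vt/(Pplat − PEEP) = 475.0 / (14.5 − 6) = 475.0/8.5 = 55.882 mL/cmH2O.
τ = R × C = 14.754 × 0.05588 L/cmH2O = 0.8245 s.
Fraction remaining = e^(−Te/τ) = e^(−1.59/0.8245) = 0.1454; trapped volume = 475.0 × 0.1454 = 69.065 mL.
Additional alveolar pressure from trapping ≈ V_trapped / C = 69.065 / 55.882 = 1.236 cmH2O.

1.2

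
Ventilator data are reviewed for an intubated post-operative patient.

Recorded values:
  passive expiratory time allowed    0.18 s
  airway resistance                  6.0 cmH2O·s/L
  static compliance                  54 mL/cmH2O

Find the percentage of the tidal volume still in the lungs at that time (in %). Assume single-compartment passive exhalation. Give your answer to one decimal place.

τ = R × C = 6.0 × 54 mL/cmH2O = 6.0 × 0.054 L/cmH2O = 0.324 s.
Passive exhalation: V(t)/V₀ = e^(−t/τ) = e^(−0.18/0.324) = 0.5738.
Fraction remaining = 0.5738 → 57.38%.

57.4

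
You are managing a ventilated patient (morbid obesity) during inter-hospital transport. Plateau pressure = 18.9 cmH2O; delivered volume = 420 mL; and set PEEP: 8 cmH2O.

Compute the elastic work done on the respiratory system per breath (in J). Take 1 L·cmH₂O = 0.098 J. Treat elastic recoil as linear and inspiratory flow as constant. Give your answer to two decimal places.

0.22

Elastic work ≈ ½ × (Pplat − PEEP) × Vt = 0.5 × (18.9 − 8) × 0.420 L = 0.5 × 10.9 × 0.420 = 2.289 L·cmH2O.
× 0.098 J/(L·cmH2O) → 0.2243 J.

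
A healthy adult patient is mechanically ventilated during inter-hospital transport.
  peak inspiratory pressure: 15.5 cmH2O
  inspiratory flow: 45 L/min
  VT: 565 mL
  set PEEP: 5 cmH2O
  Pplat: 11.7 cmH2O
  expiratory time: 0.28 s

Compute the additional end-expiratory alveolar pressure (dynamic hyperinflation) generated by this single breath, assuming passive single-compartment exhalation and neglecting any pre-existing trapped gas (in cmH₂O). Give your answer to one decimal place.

3.5

Flow: 45 L/min ÷ 60 = 0.75 L/s.
R = (PIP − Pplat)/V̇ = (15.5 − 11.7) / 0.75 = 3.8/0.75 = 5.067 cmH2O·s/L.
C = Vt/(Pplat − PEEP) = 565.0 / (11.7 − 5) = 565.0/6.7 = 84.328 mL/cmH2O.
τ = R × C = 5.067 × 0.08433 L/cmH2O = 0.4273 s.
Fraction remaining = e^(−Te/τ) = e^(−0.28/0.4273) = 0.5193; trapped volume = 565.0 × 0.5193 = 293.4 mL.
Additional alveolar pressure from trapping ≈ V_trapped / C = 293.4 / 84.328 = 3.479 cmH2O.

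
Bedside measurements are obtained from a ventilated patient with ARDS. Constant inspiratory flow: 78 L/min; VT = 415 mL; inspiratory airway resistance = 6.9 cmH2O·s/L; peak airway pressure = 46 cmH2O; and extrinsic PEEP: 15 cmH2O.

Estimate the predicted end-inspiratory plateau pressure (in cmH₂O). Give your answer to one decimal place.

37.0

Flow: 78 L/min ÷ 60 = 1.3 L/s.
Pplat = PIP − Raw × flow = 46 − 6.9 × 1.3 = 46 − 8.97 = 37.03 cmH2O.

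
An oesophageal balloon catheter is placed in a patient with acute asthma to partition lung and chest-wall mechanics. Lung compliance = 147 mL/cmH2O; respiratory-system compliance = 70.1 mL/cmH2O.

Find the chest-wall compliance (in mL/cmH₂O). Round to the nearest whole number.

134

1/Ccw = 1/Crs − 1/CL.
1/Ccw = 1/70.1 − 1/147 = 0.007463.
Ccw = 133.99 mL/cmH2O.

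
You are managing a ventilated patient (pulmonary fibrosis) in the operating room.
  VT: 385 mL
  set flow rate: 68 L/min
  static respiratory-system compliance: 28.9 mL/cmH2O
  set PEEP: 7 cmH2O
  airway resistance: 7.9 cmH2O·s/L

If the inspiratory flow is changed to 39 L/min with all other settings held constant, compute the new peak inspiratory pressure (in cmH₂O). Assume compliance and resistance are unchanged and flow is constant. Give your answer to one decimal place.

Flow: 68 L/min ÷ 60 = 1.1333 L/s.
New flow: 39 L/min ÷ 60 = 0.65 L/s.
PIP = Vt/C + R·V̇ + PEEP (constant-flow equation of motion).
Only the resistive term changes: ΔPIP = R × ΔV̇ = 7.9 × (0.65 − 1.1333) = 7.9 × -0.4833 = -3.818 cmH2O.
Original PIP = 385/28.9 + 7.9×1.1333 + 7 = 29.275 cmH2O; new PIP = 29.275 + (-3.818) = 25.457 cmH2O.

25.5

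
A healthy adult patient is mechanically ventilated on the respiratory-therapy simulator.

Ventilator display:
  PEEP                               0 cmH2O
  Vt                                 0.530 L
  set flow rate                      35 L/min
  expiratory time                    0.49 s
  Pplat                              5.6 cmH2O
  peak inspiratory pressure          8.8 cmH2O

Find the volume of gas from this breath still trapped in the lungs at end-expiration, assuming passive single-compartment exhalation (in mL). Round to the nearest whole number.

206

Flow: 35 L/min ÷ 60 = 0.5833 L/s.
R = (PIP − Pplat)/V̇ = (8.8 − 5.6) / 0.5833 = 3.2/0.5833 = 5.486 cmH2O·s/L.
C = Vt/(Pplat − PEEP) = 530.0 / (5.6 − 0) = 530.0/5.6 = 94.643 mL/cmH2O.
τ = R × C = 5.486 × 0.09464 L/cmH2O = 0.5192 s.
Fraction remaining = e^(−Te/τ) = e^(−0.49/0.5192) = 0.3892.
Trapped volume = 530.0 × 0.3892 = 206.28 mL.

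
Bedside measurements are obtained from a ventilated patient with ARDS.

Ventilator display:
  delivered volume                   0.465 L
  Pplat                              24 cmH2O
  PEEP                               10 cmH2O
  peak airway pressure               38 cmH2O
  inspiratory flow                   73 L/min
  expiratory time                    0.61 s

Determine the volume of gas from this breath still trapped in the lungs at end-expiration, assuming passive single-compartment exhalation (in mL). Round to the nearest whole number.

94

Flow: 73 L/min ÷ 60 = 1.2167 L/s.
R = (PIP − Pplat)/V̇ = (38 − 24) / 1.2167 = 14.0/1.2167 = 11.507 cmH2O·s/L.
C = Vt/(Pplat − PEEP) = 465.0 / (24 − 10) = 465.0/14.0 = 33.214 mL/cmH2O.
τ = R × C = 11.507 × 0.03321 L/cmH2O = 0.3821 s.
Fraction remaining = e^(−Te/τ) = e^(−0.61/0.3821) = 0.2026.
Trapped volume = 465.0 × 0.2026 = 94.209 mL.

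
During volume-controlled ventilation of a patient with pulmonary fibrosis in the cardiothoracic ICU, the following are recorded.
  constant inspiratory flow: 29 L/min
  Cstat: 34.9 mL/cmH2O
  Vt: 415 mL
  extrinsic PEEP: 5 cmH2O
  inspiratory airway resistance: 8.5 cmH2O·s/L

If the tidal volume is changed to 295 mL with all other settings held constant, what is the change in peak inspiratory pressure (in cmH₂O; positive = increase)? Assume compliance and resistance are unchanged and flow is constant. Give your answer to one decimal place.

-3.4

PIP = Vt/C + R·V̇ + PEEP (constant-flow equation of motion).
Only the elastic term changes: ΔPIP = ΔVt / C = (295 − 415) / 34.9 = -3.438 cmH2O.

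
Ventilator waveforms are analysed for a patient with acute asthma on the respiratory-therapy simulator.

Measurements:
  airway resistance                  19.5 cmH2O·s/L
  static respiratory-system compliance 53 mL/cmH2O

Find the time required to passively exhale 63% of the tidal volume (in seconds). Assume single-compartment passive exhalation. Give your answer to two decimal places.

1.03

τ = R × C = 19.5 × 53 mL/cmH2O = 19.5 × 0.053 L/cmH2O = 1.034 s.
Exhaled fraction f = 1 − e^(−t/τ) → t = −τ·ln(1 − f) = −1.034·ln(0.37) = 1.028 s.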